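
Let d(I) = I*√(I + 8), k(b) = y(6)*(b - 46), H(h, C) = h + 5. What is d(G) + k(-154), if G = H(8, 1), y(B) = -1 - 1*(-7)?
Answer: -1200 + 13*√21 ≈ -1140.4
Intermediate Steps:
H(h, C) = 5 + h
y(B) = 6 (y(B) = -1 + 7 = 6)
G = 13 (G = 5 + 8 = 13)
k(b) = -276 + 6*b (k(b) = 6*(b - 46) = 6*(-46 + b) = -276 + 6*b)
d(I) = I*√(8 + I)
d(G) + k(-154) = 13*√(8 + 13) + (-276 + 6*(-154)) = 13*√21 + (-276 - 924) = 13*√21 - 1200 = -1200 + 13*√21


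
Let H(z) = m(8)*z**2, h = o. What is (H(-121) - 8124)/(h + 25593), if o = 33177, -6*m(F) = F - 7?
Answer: -12677/70524 ≈ -0.17975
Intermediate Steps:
m(F) = 7/6 - F/6 (m(F) = -(F - 7)/6 = -(-7 + F)/6 = 7/6 - F/6)
h = 33177
H(z) = -z**2/6 (H(z) = (7/6 - 1/6*8)*z**2 = (7/6 - 4/3)*z**2 = -z**2/6)
(H(-121) - 8124)/(h + 25593) = (-1/6*(-121)**2 - 8124)/(33177 + 25593) = (-1/6*14641 - 8124)/58770 = (-14641/6 - 8124)*(1/58770) = -63385/6*1/58770 = -12677/70524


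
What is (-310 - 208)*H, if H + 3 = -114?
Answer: 60606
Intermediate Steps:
H = -117 (H = -3 - 114 = -117)
(-310 - 208)*H = (-310 - 208)*(-117) = -518*(-117) = 60606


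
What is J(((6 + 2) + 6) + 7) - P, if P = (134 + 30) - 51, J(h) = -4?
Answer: -117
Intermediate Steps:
P = 113 (P = 164 - 51 = 113)
J(((6 + 2) + 6) + 7) - P = -4 - 1*113 = -4 - 113 = -117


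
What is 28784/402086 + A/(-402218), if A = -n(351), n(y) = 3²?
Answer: 5790530843/80863113374 ≈ 0.071609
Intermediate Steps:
n(y) = 9
A = -9 (A = -1*9 = -9)
28784/402086 + A/(-402218) = 28784/402086 - 9/(-402218) = 28784*(1/402086) - 9*(-1/402218) = 14392/201043 + 9/402218 = 5790530843/80863113374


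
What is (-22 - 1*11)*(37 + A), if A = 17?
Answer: -1782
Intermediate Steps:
(-22 - 1*11)*(37 + A) = (-22 - 1*11)*(37 + 17) = (-22 - 11)*54 = -33*54 = -1782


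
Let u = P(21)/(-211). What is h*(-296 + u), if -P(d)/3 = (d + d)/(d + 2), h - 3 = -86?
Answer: 119218046/4853 ≈ 24566.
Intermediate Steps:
h = -83 (h = 3 - 86 = -83)
P(d) = -6*d/(2 + d) (P(d) = -3*(d + d)/(d + 2) = -3*2*d/(2 + d) = -6*d/(2 + d))
u = 126/4853 (u = -6*21/(2 + 21)/(-211) = -6*21/23*(-1/211) = -6*21*1/23*(-1/211) = -126/23*(-1/211) = 126/4853 ≈ 0.025963)
h*(-296 + u) = -83*(-296 + 126/4853) = -83*(-1436362/4853) = 119218046/4853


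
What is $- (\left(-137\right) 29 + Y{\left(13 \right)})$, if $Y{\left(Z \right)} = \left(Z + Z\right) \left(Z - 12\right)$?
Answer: $3947$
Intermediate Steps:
$Y{\left(Z \right)} = 2 Z \left(-12 + Z\right)$
$- (\left(-137\right) 29 + Y{\left(13 \right)}) = - (\left(-137\right) 29 + 2 \cdot 13 \left(-12 + 13\right)) = - (-3973 + 2 \cdot 13 \cdot 1) = - (-3973 + 26) = \left(-1\right) \left(-3947\right) = 3947$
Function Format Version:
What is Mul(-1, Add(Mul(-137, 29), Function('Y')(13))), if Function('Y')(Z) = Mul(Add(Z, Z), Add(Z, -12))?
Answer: 3947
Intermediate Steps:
Function('Y')(Z) = Mul(2, Z, Add(-12, Z)) (Function('Y')(Z) = Mul(Mul(2, Z), Add(-12, Z)) = Mul(2, Z, Add(-12, Z)))
Mul(-1, Add(Mul(-137, 29), Function('Y')(13))) = Mul(-1, Add(Mul(-137, 29), Mul(2, 13, Add(-12, 13)))) = Mul(-1, Add(-3973, Mul(2, 13, 1))) = Mul(-1, Add(-3973, 26)) = Mul(-1, -3947) = 3947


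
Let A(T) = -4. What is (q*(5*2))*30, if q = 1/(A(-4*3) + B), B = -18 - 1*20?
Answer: -50/7 ≈ -7.1429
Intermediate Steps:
B = -38 (B = -18 - 20 = -38)
q = -1/42 (q = 1/(-4 - 38) = 1/(-42) = -1/42 ≈ -0.023810)
(q*(5*2))*30 = -5*2/42*30 = -1/42*10*30 = -5/21*30 = -50/7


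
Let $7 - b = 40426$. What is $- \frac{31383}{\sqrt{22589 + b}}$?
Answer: $\frac{31383 i \sqrt{17830}}{17830} \approx 235.03 i$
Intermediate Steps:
$b = -40419$ ($b = 7 - 40426 = -40419$)
$- \frac{31383}{\sqrt{22589 + b}} = - \frac{31383}{\sqrt{22589 - 40419}} = - \frac{31383}{\sqrt{-17830}} = - \frac{31383}{i \sqrt{17830}} = - 31383 \left(- \frac{i \sqrt{17830}}{17830}\right) = \frac{31383 i \sqrt{17830}}{17830}$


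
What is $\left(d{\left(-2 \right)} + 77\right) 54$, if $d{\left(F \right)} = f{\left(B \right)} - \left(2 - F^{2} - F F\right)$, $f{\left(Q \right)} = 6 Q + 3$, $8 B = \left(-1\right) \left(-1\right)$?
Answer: $\frac{9369}{2} \approx 4684.5$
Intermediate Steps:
$B = \frac{1}{8}$ ($B = \frac{\left(-1\right) \left(-1\right)}{8} = \frac{1}{8} \cdot 1 = \frac{1}{8} \approx 0.125$)
$f{\left(Q \right)} = 3 + 6 Q$
$d{\left(F \right)} = \frac{7}{4} + 2 F^{2}$ ($d{\left(F \right)} = \left(3 + 6 \cdot \frac{1}{8}\right) - \left(2 - F^{2} - F F\right) = \left(3 + \frac{3}{4}\right) + \left(\left(F^{2} + F^{2}\right) - 2\right) = \frac{15}{4} + \left(2 F^{2} - 2\right) = \frac{15}{4} + \left(-2 + 2 F^{2}\right) = \frac{7}{4} + 2 F^{2}$)
$\left(d{\left(-2 \right)} + 77\right) 54 = \left(\left(\frac{7}{4} + 2 \left(-2\right)^{2}\right) + 77\right) 54 = \left(\left(\frac{7}{4} + 2 \cdot 4\right) + 77\right) 54 = \left(\left(\frac{7}{4} + 8\right) + 77\right) 54 = \left(\frac{39}{4} + 77\right) 54 = \frac{347}{4} \cdot 54 = \frac{9369}{2}$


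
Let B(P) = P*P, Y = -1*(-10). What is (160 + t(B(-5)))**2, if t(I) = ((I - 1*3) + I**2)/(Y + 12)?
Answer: 17363889/484 ≈ 35876.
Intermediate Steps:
Y = 10
B(P) = P**2
t(I) = -3/22 + I/22 + I**2/22 (t(I) = ((I - 1*3) + I**2)/(10 + 12) = ((I - 3) + I**2)/22 = ((-3 + I) + I**2)*(1/22) = (-3 + I + I**2)*(1/22) = -3/22 + I/22 + I**2/22)
(160 + t(B(-5)))**2 = (160 + (-3/22 + (1/22)*(-5)**2 + ((-5)**2)**2/22))**2 = (160 + (-3/22 + (1/22)*25 + (1/22)*25**2))**2 = (160 + (-3/22 + 25/22 + (1/22)*625))**2 = (160 + (-3/22 + 25/22 + 625/22))**2 = (160 + 647/22)**2 = (4167/22)**2 = 17363889/484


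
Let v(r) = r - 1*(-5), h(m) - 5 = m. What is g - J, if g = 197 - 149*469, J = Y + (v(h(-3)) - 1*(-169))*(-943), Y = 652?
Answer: 95632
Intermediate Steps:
h(m) = 5 + m
v(r) = 5 + r (v(r) = r + 5 = 5 + r)
J = -165316 (J = 652 + ((5 + (5 - 3)) - 1*(-169))*(-943) = 652 + ((5 + 2) + 169)*(-943) = 652 + (7 + 169)*(-943) = 652 + 176*(-943) = 652 - 165968 = -165316)
g = -69684 (g = 197 - 69881 = -69684)
g - J = -69684 - 1*(-165316) = -69684 + 165316 = 95632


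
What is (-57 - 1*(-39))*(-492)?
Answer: 8856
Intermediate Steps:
(-57 - 1*(-39))*(-492) = (-57 + 39)*(-492) = -18*(-492) = 8856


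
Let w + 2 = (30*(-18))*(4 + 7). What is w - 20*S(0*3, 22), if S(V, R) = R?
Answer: -6382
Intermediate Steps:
w = -5942 (w = -2 + (30*(-18))*(4 + 7) = -2 - 540*11 = -2 - 5940 = -5942)
w - 20*S(0*3, 22) = -5942 - 20*22 = -5942 - 1*440 = -5942 - 440 = -6382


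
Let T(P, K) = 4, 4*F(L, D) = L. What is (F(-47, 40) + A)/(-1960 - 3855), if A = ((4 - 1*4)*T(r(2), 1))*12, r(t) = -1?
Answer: 47/23260 ≈ 0.0020206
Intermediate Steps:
F(L, D) = L/4
A = 0 (A = ((4 - 1*4)*4)*12 = ((4 - 4)*4)*12 = (0*4)*12 = 0*12 = 0)
(F(-47, 40) + A)/(-1960 - 3855) = ((1/4)*(-47) + 0)/(-1960 - 3855) = (-47/4 + 0)/(-5815) = -47/4*(-1/5815) = 47/23260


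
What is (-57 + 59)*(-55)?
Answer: -110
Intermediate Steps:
(-57 + 59)*(-55) = 2*(-55) = -110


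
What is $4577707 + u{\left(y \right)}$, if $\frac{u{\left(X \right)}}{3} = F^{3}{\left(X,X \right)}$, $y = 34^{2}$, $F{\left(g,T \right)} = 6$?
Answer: $4578355$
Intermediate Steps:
$y = 1156$
$u{\left(X \right)} = 648$ ($u{\left(X \right)} = 3 \cdot 6^{3} = 3 \cdot 216 = 648$)
$4577707 + u{\left(y \right)} = 4577707 + 648 = 4578355$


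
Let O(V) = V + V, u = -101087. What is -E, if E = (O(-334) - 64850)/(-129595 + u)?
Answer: -32759/115341 ≈ -0.28402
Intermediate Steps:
O(V) = 2*V
E = 32759/115341 (E = (2*(-334) - 64850)/(-129595 - 101087) = (-668 - 64850)/(-230682) = -65518*(-1/230682) = 32759/115341 ≈ 0.28402)
-E = -1*32759/115341 = -32759/115341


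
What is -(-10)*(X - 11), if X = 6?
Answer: -50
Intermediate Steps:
-(-10)*(X - 11) = -(-10)*(6 - 11) = -(-10)*(-5) = -1*50 = -50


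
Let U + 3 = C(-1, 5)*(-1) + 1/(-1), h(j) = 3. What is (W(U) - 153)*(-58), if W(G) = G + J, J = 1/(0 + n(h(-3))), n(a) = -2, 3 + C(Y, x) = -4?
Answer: 8729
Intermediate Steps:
C(Y, x) = -7 (C(Y, x) = -3 - 4 = -7)
U = 3 (U = -3 + (-7*(-1) + 1/(-1)) = -3 + (7 - 1) = -3 + 6 = 3)
J = -1/2 (J = 1/(0 - 2) = 1/(-2) = -1/2 ≈ -0.50000)
W(G) = -1/2 + G (W(G) = G - 1/2 = -1/2 + G)
(W(U) - 153)*(-58) = ((-1/2 + 3) - 153)*(-58) = (5/2 - 153)*(-58) = -301/2*(-58) = 8729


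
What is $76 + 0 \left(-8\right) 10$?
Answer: $76$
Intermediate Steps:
$76 + 0 \left(-8\right) 10 = 76 + 0 \cdot 10 = 76 + 0 = 76$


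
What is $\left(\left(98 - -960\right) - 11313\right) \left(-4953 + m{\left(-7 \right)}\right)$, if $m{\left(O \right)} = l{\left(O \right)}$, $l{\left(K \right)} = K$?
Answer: $50864800$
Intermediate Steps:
$m{\left(O \right)} = O$
$\left(\left(98 - -960\right) - 11313\right) \left(-4953 + m{\left(-7 \right)}\right) = \left(\left(98 - -960\right) - 11313\right) \left(-4953 - 7\right) = \left(\left(98 + 960\right) - 11313\right) \left(-4960\right) = \left(1058 - 11313\right) \left(-4960\right) = \left(-10255\right) \left(-4960\right) = 50864800$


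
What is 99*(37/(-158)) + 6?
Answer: -2715/158 ≈ -17.184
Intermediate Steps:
99*(37/(-158)) + 6 = 99*(37*(-1/158)) + 6 = 99*(-37/158) + 6 = -3663/158 + 6 = -2715/158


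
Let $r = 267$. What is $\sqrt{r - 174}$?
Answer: $\sqrt{93} \approx 9.6436$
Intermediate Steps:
$\sqrt{r - 174} = \sqrt{267 - 174} = \sqrt{93}$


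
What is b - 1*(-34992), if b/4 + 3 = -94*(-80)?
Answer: 65060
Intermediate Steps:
b = 30068 (b = -12 + 4*(-94*(-80)) = -12 + 4*7520 = -12 + 30080 = 30068)
b - 1*(-34992) = 30068 - 1*(-34992) = 30068 + 34992 = 65060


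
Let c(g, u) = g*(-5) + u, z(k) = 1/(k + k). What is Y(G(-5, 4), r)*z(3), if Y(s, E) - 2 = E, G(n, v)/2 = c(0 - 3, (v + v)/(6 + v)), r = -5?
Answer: -1/2 ≈ -0.50000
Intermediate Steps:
z(k) = 1/(2*k)
c(g, u) = u - 5*g (c(g, u) = -5*g + u = u - 5*g)
G(n, v) = 30 + 4*v/(6 + v) (G(n, v) = 2*((v + v)/(6 + v) - 5*(0 - 3)) = 2*((2*v)/(6 + v) - 5*(-3)) = 2*(2*v/(6 + v) + 15) = 2*(15 + 2*v/(6 + v)) = 30 + 4*v/(6 + v))
Y(s, E) = 2 + E
Y(G(-5, 4), r)*z(3) = (2 - 5)*((1/2)/3) = -3/(2*3) = -3*1/6 = -1/2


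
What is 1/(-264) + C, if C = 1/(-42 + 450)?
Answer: -1/748 ≈ -0.0013369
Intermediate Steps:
C = 1/408 ≈ 0.0024510
1/(-264) + C = 1/(-264) + 1/408 = -1/264 + 1/408 = -1/748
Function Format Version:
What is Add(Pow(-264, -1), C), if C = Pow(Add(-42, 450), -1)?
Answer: Rational(-1, 748) ≈ -0.0013369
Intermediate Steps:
C = Rational(1, 408) (C = Pow(408, -1) = Rational(1, 408) ≈ 0.0024510)
Add(Pow(-264, -1), C) = Add(Pow(-264, -1), Rational(1, 408)) = Add(Rational(-1, 264), Rational(1, 408)) = Rational(-1, 748)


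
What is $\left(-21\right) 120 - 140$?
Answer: $-2660$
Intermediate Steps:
$\left(-21\right) 120 - 140 = -2520 - 140 = -2660$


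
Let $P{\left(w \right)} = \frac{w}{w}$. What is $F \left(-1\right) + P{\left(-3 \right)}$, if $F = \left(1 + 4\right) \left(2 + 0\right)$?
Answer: $-9$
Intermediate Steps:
$P{\left(w \right)} = 1$
$F = 10$ ($F = 5 \cdot 2 = 10$)
$F \left(-1\right) + P{\left(-3 \right)} = 10 \left(-1\right) + 1 = -10 + 1 = -9$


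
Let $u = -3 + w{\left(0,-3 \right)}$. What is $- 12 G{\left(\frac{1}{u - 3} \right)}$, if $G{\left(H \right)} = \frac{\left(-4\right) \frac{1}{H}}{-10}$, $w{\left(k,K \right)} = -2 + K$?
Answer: $\frac{264}{5} \approx 52.8$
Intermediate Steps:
$u = -8$ ($u = -3 - 5 = -8$)
$G{\left(H \right)} = \frac{2}{5 H}$ ($G{\left(H \right)} = - \frac{4}{H} \left(- \frac{1}{10}\right) = \frac{2}{5 H}$)
$- 12 G{\left(\frac{1}{u - 3} \right)} = - 12 \frac{2}{5 \frac{1}{-8 - 3}} = - 12 \frac{2}{5 \frac{1}{-11}} = - 12 \frac{2}{5 \left(- \frac{1}{11}\right)} = - 12 \cdot \frac{2}{5} \left(-11\right) = \left(-12\right) \left(- \frac{22}{5}\right) = \frac{264}{5}$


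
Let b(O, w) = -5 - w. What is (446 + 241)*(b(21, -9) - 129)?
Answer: -85875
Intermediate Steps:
(446 + 241)*(b(21, -9) - 129) = (446 + 241)*((-5 - 1*(-9)) - 129) = 687*((-5 + 9) - 129) = 687*(4 - 129) = 687*(-125) = -85875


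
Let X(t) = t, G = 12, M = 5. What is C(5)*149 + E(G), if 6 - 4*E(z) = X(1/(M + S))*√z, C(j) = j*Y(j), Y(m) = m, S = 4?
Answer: 7453/2 - √3/18 ≈ 3726.4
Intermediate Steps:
C(j) = j² (C(j) = j*j = j²)
E(z) = 3/2 - √z/36 (E(z) = 3/2 - √z/(4*(5 + 4)) = 3/2 - √z/(4*9) = 3/2 - √z/36)
C(5)*149 + E(G) = 5²*149 + (3/2 - √3/18) = 25*149 + (3/2 - √3/18) = 3725 + (3/2 - √3/18) = 7453/2 - √3/18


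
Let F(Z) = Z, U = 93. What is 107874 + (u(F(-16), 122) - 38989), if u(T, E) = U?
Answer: 68978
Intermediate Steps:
u(T, E) = 93
107874 + (u(F(-16), 122) - 38989) = 107874 + (93 - 38989) = 107874 - 38896 = 68978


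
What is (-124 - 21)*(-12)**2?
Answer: -20880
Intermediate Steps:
(-124 - 21)*(-12)**2 = -145*144 = -20880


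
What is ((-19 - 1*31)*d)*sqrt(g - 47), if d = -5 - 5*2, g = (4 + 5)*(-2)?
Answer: 750*I*sqrt(65) ≈ 6046.7*I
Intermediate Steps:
g = -18 (g = 9*(-2) = -18)
d = -15 (d = -5 - 10 = -15)
((-19 - 1*31)*d)*sqrt(g - 47) = ((-19 - 1*31)*(-15))*sqrt(-18 - 47) = ((-19 - 31)*(-15))*sqrt(-65) = (-50*(-15))*(I*sqrt(65)) = 750*(I*sqrt(65)) = 750*I*sqrt(65)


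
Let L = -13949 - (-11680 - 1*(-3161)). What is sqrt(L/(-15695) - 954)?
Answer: 4*I*sqrt(587291205)/3139 ≈ 30.881*I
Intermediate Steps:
L = -5430 (L = -13949 - (-11680 + 3161) = -13949 - 1*(-8519) = -13949 + 8519 = -5430)
sqrt(L/(-15695) - 954) = sqrt(-5430/(-15695) - 954) = sqrt(-5430*(-1/15695) - 954) = sqrt(1086/3139 - 954) = sqrt(-2993520/3139) = 4*I*sqrt(587291205)/3139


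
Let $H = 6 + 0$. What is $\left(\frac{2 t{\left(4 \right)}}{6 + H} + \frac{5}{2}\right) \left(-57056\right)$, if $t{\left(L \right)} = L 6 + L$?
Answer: $- \frac{1226704}{3} \approx -4.089 \cdot 10^{5}$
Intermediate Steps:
$t{\left(L \right)} = 7 L$ ($t{\left(L \right)} = 6 L + L = 7 L$)
$H = 6$
$\left(\frac{2 t{\left(4 \right)}}{6 + H} + \frac{5}{2}\right) \left(-57056\right) = \left(\frac{2 \cdot 7 \cdot 4}{6 + 6} + \frac{5}{2}\right) \left(-57056\right) = \left(\frac{2 \cdot 28}{12} + 5 \cdot \frac{1}{2}\right) \left(-57056\right) = \left(56 \cdot \frac{1}{12} + \frac{5}{2}\right) \left(-57056\right) = \left(\frac{14}{3} + \frac{5}{2}\right) \left(-57056\right) = \frac{43}{6} \left(-57056\right) = - \frac{1226704}{3}$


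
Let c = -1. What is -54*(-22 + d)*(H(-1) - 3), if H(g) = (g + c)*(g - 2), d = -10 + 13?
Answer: 3078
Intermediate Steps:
d = 3
H(g) = (-1 + g)*(-2 + g) (H(g) = (g - 1)*(g - 2) = (-1 + g)*(-2 + g))
-54*(-22 + d)*(H(-1) - 3) = -54*(-22 + 3)*((2 + (-1)² - 3*(-1)) - 3) = -(-1026)*((2 + 1 + 3) - 3) = -(-1026)*(6 - 3) = -(-1026)*3 = -54*(-57) = 3078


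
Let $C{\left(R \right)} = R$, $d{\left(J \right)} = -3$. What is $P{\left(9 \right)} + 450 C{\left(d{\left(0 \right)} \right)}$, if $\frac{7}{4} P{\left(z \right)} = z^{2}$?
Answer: $- \frac{9126}{7} \approx -1303.7$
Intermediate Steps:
$P{\left(z \right)} = \frac{4 z^{2}}{7}$
$P{\left(9 \right)} + 450 C{\left(d{\left(0 \right)} \right)} = \frac{4 \cdot 9^{2}}{7} + 450 \left(-3\right) = \frac{4}{7} \cdot 81 - 1350 = \frac{324}{7} - 1350 = - \frac{9126}{7}$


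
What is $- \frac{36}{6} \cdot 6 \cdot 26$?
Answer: $-936$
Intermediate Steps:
$- \frac{36}{6} \cdot 6 \cdot 26 = \left(-36\right) \frac{1}{6} \cdot 6 \cdot 26 = \left(-6\right) 6 \cdot 26 = \left(-36\right) 26 = -936$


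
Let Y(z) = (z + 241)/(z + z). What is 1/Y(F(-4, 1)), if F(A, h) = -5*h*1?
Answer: -5/118 ≈ -0.042373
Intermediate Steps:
F(A, h) = -5*h
Y(z) = (241 + z)/(2*z) (Y(z) = (241 + z)/((2*z)) = (241 + z)*(1/(2*z)) = (241 + z)/(2*z))
1/Y(F(-4, 1)) = 1/((241 - 5*1)/(2*((-5*1)))) = 1/((½)*(241 - 5)/(-5)) = 1/((½)*(-⅕)*236) = 1/(-118/5) = -5/118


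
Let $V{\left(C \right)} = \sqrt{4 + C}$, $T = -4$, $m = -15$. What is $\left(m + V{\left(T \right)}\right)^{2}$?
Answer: $225$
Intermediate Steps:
$\left(m + V{\left(T \right)}\right)^{2} = \left(-15 + \sqrt{4 - 4}\right)^{2} = \left(-15 + \sqrt{0}\right)^{2} = \left(-15 + 0\right)^{2} = \left(-15\right)^{2} = 225$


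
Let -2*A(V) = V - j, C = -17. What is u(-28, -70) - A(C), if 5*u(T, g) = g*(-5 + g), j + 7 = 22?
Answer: 1034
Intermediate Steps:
j = 15 (j = -7 + 22 = 15)
u(T, g) = g*(-5 + g)/5 (u(T, g) = (g*(-5 + g))/5 = g*(-5 + g)/5)
A(V) = 15/2 - V/2 (A(V) = -(V - 1*15)/2 = -(V - 15)/2 = -(-15 + V)/2 = 15/2 - V/2)
u(-28, -70) - A(C) = (⅕)*(-70)*(-5 - 70) - (15/2 - ½*(-17)) = (⅕)*(-70)*(-75) - (15/2 + 17/2) = 1050 - 1*16 = 1050 - 16 = 1034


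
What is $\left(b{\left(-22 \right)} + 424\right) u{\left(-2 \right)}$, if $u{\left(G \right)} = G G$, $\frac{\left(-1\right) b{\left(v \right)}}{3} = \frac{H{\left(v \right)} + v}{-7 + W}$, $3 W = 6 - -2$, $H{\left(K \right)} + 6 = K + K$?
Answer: $\frac{19456}{13} \approx 1496.6$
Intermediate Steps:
$H{\left(K \right)} = -6 + 2 K$ ($H{\left(K \right)} = -6 + \left(K + K\right) = -6 + 2 K$)
$W = \frac{8}{3}$ ($W = \frac{6 - -2}{3} = \frac{6 + 2}{3} = \frac{1}{3} \cdot 8 = \frac{8}{3} \approx 2.6667$)
$b{\left(v \right)} = - \frac{54}{13} + \frac{27 v}{13}$ ($b{\left(v \right)} = - 3 \frac{\left(-6 + 2 v\right) + v}{-7 + \frac{8}{3}} = - 3 \frac{-6 + 3 v}{- \frac{13}{3}} = - 3 \left(-6 + 3 v\right) \left(- \frac{3}{13}\right) = - 3 \left(\frac{18}{13} - \frac{9 v}{13}\right) = - \frac{54}{13} + \frac{27 v}{13}$)
$u{\left(G \right)} = G^{2}$
$\left(b{\left(-22 \right)} + 424\right) u{\left(-2 \right)} = \left(\left(- \frac{54}{13} + \frac{27}{13} \left(-22\right)\right) + 424\right) \left(-2\right)^{2} = \left(\left(- \frac{54}{13} - \frac{594}{13}\right) + 424\right) 4 = \left(- \frac{648}{13} + 424\right) 4 = \frac{4864}{13} \cdot 4 = \frac{19456}{13}$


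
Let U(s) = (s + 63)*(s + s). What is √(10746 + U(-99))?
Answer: 3*√1986 ≈ 133.69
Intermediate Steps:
U(s) = 2*s*(63 + s) (U(s) = (63 + s)*(2*s) = 2*s*(63 + s))
√(10746 + U(-99)) = √(10746 + 2*(-99)*(63 - 99)) = √(10746 + 2*(-99)*(-36)) = √(10746 + 7128) = √17874 = 3*√1986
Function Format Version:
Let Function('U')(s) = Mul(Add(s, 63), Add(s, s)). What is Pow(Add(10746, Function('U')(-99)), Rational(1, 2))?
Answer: Mul(3, Pow(1986, Rational(1, 2))) ≈ 133.69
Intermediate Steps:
Function('U')(s) = Mul(2, s, Add(63, s)) (Function('U')(s) = Mul(Add(63, s), Mul(2, s)) = Mul(2, s, Add(63, s)))
Pow(Add(10746, Function('U')(-99)), Rational(1, 2)) = Pow(Add(10746, Mul(2, -99, Add(63, -99))), Rational(1, 2)) = Pow(Add(10746, Mul(2, -99, -36)), Rational(1, 2)) = Pow(Add(10746, 7128), Rational(1, 2)) = Pow(17874, Rational(1, 2)) = Mul(3, Pow(1986, Rational(1, 2)))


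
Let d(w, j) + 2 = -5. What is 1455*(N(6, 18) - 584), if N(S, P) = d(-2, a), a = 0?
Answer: -859905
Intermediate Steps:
d(w, j) = -7 (d(w, j) = -2 - 5 = -7)
N(S, P) = -7
1455*(N(6, 18) - 584) = 1455*(-7 - 584) = 1455*(-591) = -859905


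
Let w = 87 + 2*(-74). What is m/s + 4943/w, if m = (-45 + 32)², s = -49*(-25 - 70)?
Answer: -22999356/283955 ≈ -80.996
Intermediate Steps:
w = -61 (w = 87 - 148 = -61)
s = 4655 (s = -49*(-95) = 4655)
m = 169 (m = (-13)² = 169)
m/s + 4943/w = 169/4655 + 4943/(-61) = 169*(1/4655) + 4943*(-1/61) = 169/4655 - 4943/61 = -22999356/283955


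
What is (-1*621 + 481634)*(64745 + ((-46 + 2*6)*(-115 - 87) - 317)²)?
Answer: 20674105170498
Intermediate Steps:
(-1*621 + 481634)*(64745 + ((-46 + 2*6)*(-115 - 87) - 317)²) = (-621 + 481634)*(64745 + ((-46 + 12)*(-202) - 317)²) = 481013*(64745 + (-34*(-202) - 317)²) = 481013*(64745 + (6868 - 317)²) = 481013*(64745 + 6551²) = 481013*(64745 + 42915601) = 481013*42980346 = 20674105170498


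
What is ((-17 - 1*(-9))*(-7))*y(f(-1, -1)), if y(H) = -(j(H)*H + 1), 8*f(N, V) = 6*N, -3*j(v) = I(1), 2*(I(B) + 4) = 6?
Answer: -42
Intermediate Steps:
I(B) = -1 (I(B) = -4 + (½)*6 = -4 + 3 = -1)
j(v) = ⅓ (j(v) = -⅓*(-1) = ⅓)
f(N, V) = 3*N/4 (f(N, V) = (6*N)/8 = 3*N/4)
y(H) = -1 - H/3 (y(H) = -(H/3 + 1) = -(1 + H/3) = -1 - H/3)
((-17 - 1*(-9))*(-7))*y(f(-1, -1)) = ((-17 - 1*(-9))*(-7))*(-1 - (-1)/4) = ((-17 + 9)*(-7))*(-1 - ⅓*(-¾)) = (-8*(-7))*(-1 + ¼) = 56*(-¾) = -42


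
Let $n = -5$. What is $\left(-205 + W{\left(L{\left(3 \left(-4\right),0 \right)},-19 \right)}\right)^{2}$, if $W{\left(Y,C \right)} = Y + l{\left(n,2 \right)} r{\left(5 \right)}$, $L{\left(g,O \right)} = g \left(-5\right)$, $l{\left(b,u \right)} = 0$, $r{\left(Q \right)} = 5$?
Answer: $21025$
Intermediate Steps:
$L{\left(g,O \right)} = - 5 g$
$W{\left(Y,C \right)} = Y$ ($W{\left(Y,C \right)} = Y + 0 \cdot 5 = Y + 0 = Y$)
$\left(-205 + W{\left(L{\left(3 \left(-4\right),0 \right)},-19 \right)}\right)^{2} = \left(-205 - 5 \cdot 3 \left(-4\right)\right)^{2} = \left(-205 - -60\right)^{2} = \left(-205 + 60\right)^{2} = \left(-145\right)^{2} = 21025$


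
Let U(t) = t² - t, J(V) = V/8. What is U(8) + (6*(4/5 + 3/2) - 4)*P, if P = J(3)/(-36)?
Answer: 26831/480 ≈ 55.898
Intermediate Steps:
J(V) = V/8 (J(V) = V*(⅛) = V/8)
P = -1/96 (P = ((⅛)*3)/(-36) = (3/8)*(-1/36) = -1/96 ≈ -0.010417)
U(8) + (6*(4/5 + 3/2) - 4)*P = 8*(-1 + 8) + (6*(4/5 + 3/2) - 4)*(-1/96) = 8*7 + (6*(4*(⅕) + 3*(½)) - 4)*(-1/96) = 56 + (6*(⅘ + 3/2) - 4)*(-1/96) = 56 + (6*(23/10) - 4)*(-1/96) = 56 + (69/5 - 4)*(-1/96) = 56 + (49/5)*(-1/96) = 56 - 49/480 = 26831/480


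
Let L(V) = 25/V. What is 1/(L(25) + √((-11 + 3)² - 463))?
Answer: 1/400 - I*√399/400 ≈ 0.0025 - 0.049937*I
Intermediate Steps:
1/(L(25) + √((-11 + 3)² - 463)) = 1/(25/25 + √((-11 + 3)² - 463)) = 1/(25*(1/25) + √((-8)² - 463)) = 1/(1 + √(64 - 463)) = 1/(1 + √(-399)) = 1/(1 + I*√399)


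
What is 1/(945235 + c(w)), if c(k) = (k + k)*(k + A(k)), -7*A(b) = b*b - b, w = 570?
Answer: -7/358570955 ≈ -1.9522e-8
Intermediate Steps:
A(b) = -b²/7 + b/7 (A(b) = -(b*b - b)/7 = -(b² - b)/7 = -b²/7 + b/7)
c(k) = 2*k*(k + k*(1 - k)/7) (c(k) = (k + k)*(k + k*(1 - k)/7) = (2*k)*(k + k*(1 - k)/7) = 2*k*(k + k*(1 - k)/7))
1/(945235 + c(w)) = 1/(945235 + (2/7)*570²*(8 - 1*570)) = 1/(945235 + (2/7)*324900*(8 - 570)) = 1/(945235 + (2/7)*324900*(-562)) = 1/(945235 - 365187600/7) = 1/(-358570955/7) = -7/358570955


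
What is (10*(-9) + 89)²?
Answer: 1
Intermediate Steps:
(10*(-9) + 89)² = (-90 + 89)² = (-1)² = 1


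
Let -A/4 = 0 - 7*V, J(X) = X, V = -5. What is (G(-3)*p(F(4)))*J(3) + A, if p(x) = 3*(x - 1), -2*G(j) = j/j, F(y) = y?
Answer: -307/2 ≈ -153.50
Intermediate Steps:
G(j) = -½ (G(j) = -j/(2*j) = -½*1 = -½)
A = -140 (A = -4*(0 - 7*(-5)) = -4*(0 + 35) = -4*35 = -140)
p(x) = -3 + 3*x (p(x) = 3*(-1 + x) = -3 + 3*x)
(G(-3)*p(F(4)))*J(3) + A = -(-3 + 3*4)/2*3 - 140 = -(-3 + 12)/2*3 - 140 = -½*9*3 - 140 = -9/2*3 - 140 = -27/2 - 140 = -307/2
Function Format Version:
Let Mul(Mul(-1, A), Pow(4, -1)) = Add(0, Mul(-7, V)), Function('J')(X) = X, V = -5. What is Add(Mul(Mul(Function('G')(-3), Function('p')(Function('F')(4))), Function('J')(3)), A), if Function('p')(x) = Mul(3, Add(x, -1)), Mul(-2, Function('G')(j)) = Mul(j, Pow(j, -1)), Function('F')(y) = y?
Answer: Rational(-307, 2) ≈ -153.50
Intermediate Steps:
Function('G')(j) = Rational(-1, 2) (Function('G')(j) = Mul(Rational(-1, 2), Mul(j, Pow(j, -1))) = Mul(Rational(-1, 2), 1) = Rational(-1, 2))
A = -140 (A = Mul(-4, Add(0, Mul(-7, -5))) = Mul(-4, Add(0, 35)) = Mul(-4, 35) = -140)
Function('p')(x) = Add(-3, Mul(3, x)) (Function('p')(x) = Mul(3, Add(-1, x)) = Add(-3, Mul(3, x)))
Add(Mul(Mul(Function('G')(-3), Function('p')(Function('F')(4))), Function('J')(3)), A) = Add(Mul(Mul(Rational(-1, 2), Add(-3, Mul(3, 4))), 3), -140) = Add(Mul(Mul(Rational(-1, 2), Add(-3, 12)), 3), -140) = Add(Mul(Mul(Rational(-1, 2), 9), 3), -140) = Add(Mul(Rational(-9, 2), 3), -140) = Add(Rational(-27, 2), -140) = Rational(-307, 2)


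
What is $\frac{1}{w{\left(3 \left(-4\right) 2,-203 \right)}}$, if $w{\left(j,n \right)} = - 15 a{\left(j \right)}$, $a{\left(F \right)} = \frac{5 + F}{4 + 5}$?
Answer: $\frac{3}{95} \approx 0.031579$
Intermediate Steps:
$a{\left(F \right)} = \frac{5}{9} + \frac{F}{9}$ ($a{\left(F \right)} = \frac{5 + F}{9} = \left(5 + F\right) \frac{1}{9} = \frac{5}{9} + \frac{F}{9}$)
$w{\left(j,n \right)} = - \frac{25}{3} - \frac{5 j}{3}$ ($w{\left(j,n \right)} = - 15 \left(\frac{5}{9} + \frac{j}{9}\right) = - \frac{25}{3} - \frac{5 j}{3}$)
$\frac{1}{w{\left(3 \left(-4\right) 2,-203 \right)}} = \frac{1}{- \frac{25}{3} - \frac{5 \cdot 3 \left(-4\right) 2}{3}} = \frac{1}{- \frac{25}{3} - \frac{5 \left(\left(-12\right) 2\right)}{3}} = \frac{1}{- \frac{25}{3} - -40} = \frac{1}{- \frac{25}{3} + 40} = \frac{1}{\frac{95}{3}} = \frac{3}{95}$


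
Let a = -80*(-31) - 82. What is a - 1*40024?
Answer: -37626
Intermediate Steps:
a = 2398 (a = 2480 - 82 = 2398)
a - 1*40024 = 2398 - 1*40024 = 2398 - 40024 = -37626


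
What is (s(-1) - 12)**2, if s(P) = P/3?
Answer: 1369/9 ≈ 152.11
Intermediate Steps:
s(P) = P/3 (s(P) = P*(1/3) = P/3)
(s(-1) - 12)**2 = ((1/3)*(-1) - 12)**2 = (-1/3 - 12)**2 = (-37/3)**2 = 1369/9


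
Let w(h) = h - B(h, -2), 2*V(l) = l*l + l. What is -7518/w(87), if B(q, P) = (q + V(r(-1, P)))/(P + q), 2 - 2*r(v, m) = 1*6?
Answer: -639030/7307 ≈ -87.454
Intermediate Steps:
r(v, m) = -2 (r(v, m) = 1 - 6/2 = 1 - ½*6 = 1 - 3 = -2)
V(l) = l/2 + l²/2 (V(l) = (l*l + l)/2 = (l² + l)/2 = (l + l²)/2 = l/2 + l²/2)
B(q, P) = (1 + q)/(P + q) (B(q, P) = (q + (½)*(-2)*(1 - 2))/(P + q) = (q + (½)*(-2)*(-1))/(P + q) = (q + 1)/(P + q) = (1 + q)/(P + q))
w(h) = h - (1 + h)/(-2 + h)
-7518/w(87) = -7518*(-2 + 87)/(-1 - 1*87 + 87*(-2 + 87)) = -7518*85/(-1 - 87 + 87*85) = -7518*85/(-1 - 87 + 7395) = -7518/((1/85)*7307) = -7518/7307/85 = -7518*85/7307 = -639030/7307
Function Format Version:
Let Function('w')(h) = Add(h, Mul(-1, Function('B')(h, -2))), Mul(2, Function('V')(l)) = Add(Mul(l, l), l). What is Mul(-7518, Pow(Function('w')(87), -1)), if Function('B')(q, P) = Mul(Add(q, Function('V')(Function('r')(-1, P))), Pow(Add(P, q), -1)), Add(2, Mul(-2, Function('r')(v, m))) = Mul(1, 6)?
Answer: Rational(-639030, 7307) ≈ -87.454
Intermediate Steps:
Function('r')(v, m) = -2 (Function('r')(v, m) = Add(1, Mul(Rational(-1, 2), Mul(1, 6))) = Add(1, Mul(Rational(-1, 2), 6)) = Add(1, -3) = -2)
Function('V')(l) = Add(Mul(Rational(1, 2), l), Mul(Rational(1, 2), Pow(l, 2))) (Function('V')(l) = Mul(Rational(1, 2), Add(Mul(l, l), l)) = Mul(Rational(1, 2), Add(Pow(l, 2), l)) = Mul(Rational(1, 2), Add(l, Pow(l, 2))) = Add(Mul(Rational(1, 2), l), Mul(Rational(1, 2), Pow(l, 2))))
Function('B')(q, P) = Mul(Pow(Add(P, q), -1), Add(1, q)) (Function('B')(q, P) = Mul(Add(q, Mul(Rational(1, 2), -2, Add(1, -2))), Pow(Add(P, q), -1)) = Mul(Add(q, Mul(Rational(1, 2), -2, -1)), Pow(Add(P, q), -1)) = Mul(Add(q, 1), Pow(Add(P, q), -1)) = Mul(Add(1, q), Pow(Add(P, q), -1)) = Mul(Pow(Add(P, q), -1), Add(1, q)))
Function('w')(h) = Add(h, Mul(-1, Pow(Add(-2, h), -1), Add(1, h))) (Function('w')(h) = Add(h, Mul(-1, Mul(Pow(Add(-2, h), -1), Add(1, h)))) = Add(h, Mul(-1, Pow(Add(-2, h), -1), Add(1, h))))
Mul(-7518, Pow(Function('w')(87), -1)) = Mul(-7518, Pow(Mul(Pow(Add(-2, 87), -1), Add(-1, Mul(-1, 87), Mul(87, Add(-2, 87)))), -1)) = Mul(-7518, Pow(Mul(Pow(85, -1), Add(-1, -87, Mul(87, 85))), -1)) = Mul(-7518, Pow(Mul(Rational(1, 85), Add(-1, -87, 7395)), -1)) = Mul(-7518, Pow(Mul(Rational(1, 85), 7307), -1)) = Mul(-7518, Pow(Rational(7307, 85), -1)) = Mul(-7518, Rational(85, 7307)) = Rational(-639030, 7307)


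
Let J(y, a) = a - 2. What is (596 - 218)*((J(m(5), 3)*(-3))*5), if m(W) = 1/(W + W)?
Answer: -5670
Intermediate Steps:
m(W) = 1/(2*W)
J(y, a) = -2 + a
(596 - 218)*((J(m(5), 3)*(-3))*5) = (596 - 218)*(((-2 + 3)*(-3))*5) = 378*((1*(-3))*5) = 378*(-3*5) = 378*(-15) = -5670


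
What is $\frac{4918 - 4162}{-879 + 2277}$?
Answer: $\frac{126}{233} \approx 0.54077$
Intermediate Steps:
$\frac{4918 - 4162}{-879 + 2277} = \frac{756}{1398} = 756 \cdot \frac{1}{1398} = \frac{126}{233}$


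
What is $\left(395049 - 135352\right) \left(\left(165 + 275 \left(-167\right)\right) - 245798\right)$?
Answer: $-75716737926$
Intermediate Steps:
$\left(395049 - 135352\right) \left(\left(165 + 275 \left(-167\right)\right) - 245798\right) = 259697 \left(\left(165 - 45925\right) - 245798\right) = 259697 \left(-45760 - 245798\right) = 259697 \left(-291558\right) = -75716737926$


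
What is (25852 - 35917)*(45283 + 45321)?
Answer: -911929260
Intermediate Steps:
(25852 - 35917)*(45283 + 45321) = -10065*90604 = -911929260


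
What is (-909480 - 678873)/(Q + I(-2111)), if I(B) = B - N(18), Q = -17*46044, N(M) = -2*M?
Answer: 122181/60371 ≈ 2.0238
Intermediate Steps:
Q = -782748
I(B) = 36 + B (I(B) = B - (-2)*18 = B - 1*(-36) = B + 36 = 36 + B)
(-909480 - 678873)/(Q + I(-2111)) = (-909480 - 678873)/(-782748 + (36 - 2111)) = -1588353/(-782748 - 2075) = -1588353/(-784823) = -1588353*(-1/784823) = 122181/60371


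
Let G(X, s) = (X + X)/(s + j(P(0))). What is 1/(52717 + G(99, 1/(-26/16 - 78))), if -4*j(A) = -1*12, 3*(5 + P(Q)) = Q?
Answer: 173/9131507 ≈ 1.8945e-5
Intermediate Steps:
P(Q) = -5 + Q/3
j(A) = 3 (j(A) = -(-1)*12/4 = -¼*(-12) = 3)
G(X, s) = 2*X/(3 + s) (G(X, s) = (X + X)/(s + 3) = (2*X)/(3 + s) = 2*X/(3 + s))
1/(52717 + G(99, 1/(-26/16 - 78))) = 1/(52717 + 2*99/(3 + 1/(-26/16 - 78))) = 1/(52717 + 2*99/(3 + 1/(-26*1/16 - 78))) = 1/(52717 + 2*99/(3 + 1/(-13/8 - 78))) = 1/(52717 + 2*99/(3 + 1/(-637/8))) = 1/(52717 + 2*99/(3 - 8/637)) = 1/(52717 + 2*99/(1903/637)) = 1/(52717 + 2*99*(637/1903)) = 1/(52717 + 11466/173) = 1/(9131507/173) = 173/9131507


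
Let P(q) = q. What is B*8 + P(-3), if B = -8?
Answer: -67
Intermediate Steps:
B*8 + P(-3) = -8*8 - 3 = -64 - 3 = -67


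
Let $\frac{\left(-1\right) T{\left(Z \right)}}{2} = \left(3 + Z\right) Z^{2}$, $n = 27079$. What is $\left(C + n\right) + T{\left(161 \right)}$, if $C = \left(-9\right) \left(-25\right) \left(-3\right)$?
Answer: $-8475684$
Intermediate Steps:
$C = -675$ ($C = 225 \left(-3\right) = -675$)
$T{\left(Z \right)} = - 2 Z^{2} \left(3 + Z\right)$ ($T{\left(Z \right)} = - 2 \left(3 + Z\right) Z^{2} = - 2 Z^{2} \left(3 + Z\right)$)
$\left(C + n\right) + T{\left(161 \right)} = \left(-675 + 27079\right) + 2 \cdot 161^{2} \left(-3 - 161\right) = 26404 + 2 \cdot 25921 \left(-3 - 161\right) = 26404 + 2 \cdot 25921 \left(-164\right) = 26404 - 8502088 = -8475684$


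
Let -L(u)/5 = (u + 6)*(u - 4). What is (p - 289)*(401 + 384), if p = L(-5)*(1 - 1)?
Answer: -226865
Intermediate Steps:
L(u) = -5*(-4 + u)*(6 + u) (L(u) = -5*(u + 6)*(u - 4) = -5*(6 + u)*(-4 + u) = -5*(-4 + u)*(6 + u))
p = 0 (p = (120 - 10*(-5) - 5*(-5)²)*(1 - 1) = (120 + 50 - 5*25)*0 = (120 + 50 - 125)*0 = 45*0 = 0)
(p - 289)*(401 + 384) = (0 - 289)*(401 + 384) = -289*785 = -226865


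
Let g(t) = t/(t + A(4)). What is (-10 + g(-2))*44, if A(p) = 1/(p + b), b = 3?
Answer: -5104/13 ≈ -392.62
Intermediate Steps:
A(p) = 1/(3 + p) (A(p) = 1/(p + 3) = 1/(3 + p))
g(t) = t/(⅐ + t) (g(t) = t/(t + 1/(3 + 4)) = t/(t + 1/7) = t/(t + ⅐) = t/(⅐ + t))
(-10 + g(-2))*44 = (-10 + 7*(-2)/(1 + 7*(-2)))*44 = (-10 + 7*(-2)/(1 - 14))*44 = (-10 + 7*(-2)/(-13))*44 = (-10 + 7*(-2)*(-1/13))*44 = (-10 + 14/13)*44 = -116/13*44 = -5104/13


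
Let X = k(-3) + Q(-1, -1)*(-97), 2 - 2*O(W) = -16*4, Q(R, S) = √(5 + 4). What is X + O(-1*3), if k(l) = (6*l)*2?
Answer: -294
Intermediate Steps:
k(l) = 12*l
Q(R, S) = 3 (Q(R, S) = √9 = 3)
O(W) = 33 (O(W) = 1 - (-8)*4 = 1 - ½*(-64) = 1 + 32 = 33)
X = -327 (X = 12*(-3) + 3*(-97) = -36 - 291 = -327)
X + O(-1*3) = -327 + 33 = -294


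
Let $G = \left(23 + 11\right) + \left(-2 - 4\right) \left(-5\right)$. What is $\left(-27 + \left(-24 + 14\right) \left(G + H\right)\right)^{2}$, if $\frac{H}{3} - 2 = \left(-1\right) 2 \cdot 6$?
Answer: $134689$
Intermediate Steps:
$G = 64$ ($G = 34 - -30 = 34 + 30 = 64$)
$H = -30$ ($H = 6 + 3 \left(-1\right) 2 \cdot 6 = 6 + 3 \left(\left(-2\right) 6\right) = 6 + 3 \left(-12\right) = 6 - 36 = -30$)
$\left(-27 + \left(-24 + 14\right) \left(G + H\right)\right)^{2} = \left(-27 + \left(-24 + 14\right) \left(64 - 30\right)\right)^{2} = \left(-27 - 340\right)^{2} = \left(-367\right)^{2} = 134689$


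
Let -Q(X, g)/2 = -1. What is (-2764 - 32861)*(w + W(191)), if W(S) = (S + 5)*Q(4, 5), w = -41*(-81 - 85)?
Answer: -256428750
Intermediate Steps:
Q(X, g) = 2 (Q(X, g) = -2*(-1) = 2)
w = 6806 (w = -41*(-166) = 6806)
W(S) = 10 + 2*S (W(S) = (S + 5)*2 = (5 + S)*2 = 10 + 2*S)
(-2764 - 32861)*(w + W(191)) = (-2764 - 32861)*(6806 + (10 + 2*191)) = -35625*(6806 + (10 + 382)) = -35625*(6806 + 392) = -35625*7198 = -256428750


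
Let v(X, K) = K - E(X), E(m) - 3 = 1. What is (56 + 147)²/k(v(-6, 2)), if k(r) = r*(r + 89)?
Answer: -1421/6 ≈ -236.83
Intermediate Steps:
E(m) = 4 (E(m) = 3 + 1 = 4)
v(X, K) = -4 + K (v(X, K) = K - 1*4 = K - 4 = -4 + K)
k(r) = r*(89 + r)
(56 + 147)²/k(v(-6, 2)) = (56 + 147)²/(((-4 + 2)*(89 + (-4 + 2)))) = 203²/((-2*(89 - 2))) = 41209/((-2*87)) = 41209/(-174) = 41209*(-1/174) = -1421/6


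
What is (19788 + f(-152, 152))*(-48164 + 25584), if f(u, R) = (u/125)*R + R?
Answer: -11151792336/25 ≈ -4.4607e+8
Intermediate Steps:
f(u, R) = R + R*u/125 (f(u, R) = (u/125)*R + R = R*u/125 + R = R + R*u/125)
(19788 + f(-152, 152))*(-48164 + 25584) = (19788 + (1/125)*152*(125 - 152))*(-48164 + 25584) = (19788 + (1/125)*152*(-27))*(-22580) = (19788 - 4104/125)*(-22580) = (2469396/125)*(-22580) = -11151792336/25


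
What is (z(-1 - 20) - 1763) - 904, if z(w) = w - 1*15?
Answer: -2703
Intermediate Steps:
z(w) = -15 + w (z(w) = w - 15 = -15 + w)
(z(-1 - 20) - 1763) - 904 = ((-15 + (-1 - 20)) - 1763) - 904 = ((-15 - 21) - 1763) - 904 = (-36 - 1763) - 904 = -1799 - 904 = -2703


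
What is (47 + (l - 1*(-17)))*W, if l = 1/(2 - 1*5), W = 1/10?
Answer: 191/30 ≈ 6.3667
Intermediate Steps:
W = ⅒ ≈ 0.10000
l = -⅓ (l = 1/(2 - 5) = 1/(-3) = -⅓ ≈ -0.33333)
(47 + (l - 1*(-17)))*W = (47 + (-⅓ - 1*(-17)))*(⅒) = (47 + (-⅓ + 17))*(⅒) = (47 + 50/3)*(⅒) = (191/3)*(⅒) = 191/30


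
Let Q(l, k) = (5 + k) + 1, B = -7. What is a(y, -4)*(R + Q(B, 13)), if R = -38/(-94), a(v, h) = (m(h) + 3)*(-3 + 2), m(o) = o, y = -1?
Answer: 912/47 ≈ 19.404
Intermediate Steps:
Q(l, k) = 6 + k
a(v, h) = -3 - h (a(v, h) = (h + 3)*(-3 + 2) = (3 + h)*(-1) = -3 - h)
R = 19/47 (R = -38*(-1/94) = 19/47 ≈ 0.40426)
a(y, -4)*(R + Q(B, 13)) = (-3 - 1*(-4))*(19/47 + (6 + 13)) = (-3 + 4)*(19/47 + 19) = 1*(912/47) = 912/47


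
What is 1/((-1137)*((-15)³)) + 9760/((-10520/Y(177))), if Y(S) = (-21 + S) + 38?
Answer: -181645982737/1009229625 ≈ -179.98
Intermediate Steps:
Y(S) = 17 + S
1/((-1137)*((-15)³)) + 9760/((-10520/Y(177))) = 1/((-1137)*((-15)³)) + 9760/((-10520/(17 + 177))) = -1/1137/(-3375) + 9760/((-10520/194)) = -1/1137*(-1/3375) + 9760/((-10520*1/194)) = 1/3837375 + 9760/(-5260/97) = 1/3837375 + 9760*(-97/5260) = 1/3837375 - 47336/263 = -181645982737/1009229625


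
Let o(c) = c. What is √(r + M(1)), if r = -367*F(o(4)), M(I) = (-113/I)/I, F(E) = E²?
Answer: 3*I*√665 ≈ 77.363*I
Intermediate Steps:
M(I) = -113/I²
r = -5872 (r = -367*4² = -367*16 = -5872)
√(r + M(1)) = √(-5872 - 113/1²) = √(-5872 - 113*1) = √(-5872 - 113) = √(-5985) = 3*I*√665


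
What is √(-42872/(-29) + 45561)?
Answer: √39560089/29 ≈ 216.89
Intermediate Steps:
√(-42872/(-29) + 45561) = √(-42872*(-1/29) + 45561) = √(42872/29 + 45561) = √(1364141/29) = √39560089/29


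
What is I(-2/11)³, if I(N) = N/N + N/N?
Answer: 8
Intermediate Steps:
I(N) = 2 (I(N) = 1 + 1 = 2)
I(-2/11)³ = 2³ = 8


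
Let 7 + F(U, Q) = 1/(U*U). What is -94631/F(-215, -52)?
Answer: 4374317975/323574 ≈ 13519.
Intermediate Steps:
F(U, Q) = -7 + U**(-2) (F(U, Q) = -7 + 1/(U*U) = -7 + 1/(U**2) = -7 + U**(-2))
-94631/F(-215, -52) = -94631/(-7 + (-215)**(-2)) = -94631/(-7 + 1/46225) = -94631/(-323574/46225) = -94631*(-46225/323574) = 4374317975/323574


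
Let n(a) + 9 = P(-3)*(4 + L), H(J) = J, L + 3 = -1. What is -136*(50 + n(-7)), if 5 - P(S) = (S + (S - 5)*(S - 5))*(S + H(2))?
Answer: -5576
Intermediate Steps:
L = -4 (L = -3 - 1 = -4)
P(S) = 5 - (2 + S)*(S + (-5 + S)**2) (P(S) = 5 - (S + (S - 5)*(S - 5))*(S + 2) = 5 - (S + (-5 + S)*(-5 + S))*(2 + S) = 5 - (S + (-5 + S)**2)*(2 + S) = 5 - (2 + S)*(S + (-5 + S)**2))
n(a) = -9 (n(a) = -9 + (-45 - 1*(-3)**3 - 7*(-3) + 7*(-3)**2)*(4 - 4) = -9 + (-45 - 1*(-27) + 21 + 7*9)*0 = -9 + (-45 + 27 + 21 + 63)*0 = -9 + 66*0 = -9 + 0 = -9)
-136*(50 + n(-7)) = -136*(50 - 9) = -136*41 = -5576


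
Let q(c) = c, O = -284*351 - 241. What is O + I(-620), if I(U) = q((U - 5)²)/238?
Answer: -23391525/238 ≈ -98284.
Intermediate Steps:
O = -99925 (O = -99684 - 241 = -99925)
I(U) = (-5 + U)²/238 (I(U) = (U - 5)²/238 = (-5 + U)²*(1/238) = (-5 + U)²/238)
O + I(-620) = -99925 + (-5 - 620)²/238 = -99925 + (1/238)*(-625)² = -99925 + (1/238)*390625 = -99925 + 390625/238 = -23391525/238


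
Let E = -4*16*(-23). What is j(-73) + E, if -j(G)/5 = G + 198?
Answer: 847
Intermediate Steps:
j(G) = -990 - 5*G (j(G) = -5*(G + 198) = -5*(198 + G) = -990 - 5*G)
E = 1472 (E = -64*(-23) = 1472)
j(-73) + E = (-990 - 5*(-73)) + 1472 = (-990 + 365) + 1472 = -625 + 1472 = 847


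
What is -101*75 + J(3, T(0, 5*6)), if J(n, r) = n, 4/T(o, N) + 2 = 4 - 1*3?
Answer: -7572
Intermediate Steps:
T(o, N) = -4 (T(o, N) = 4/(-2 + (4 - 1*3)) = 4/(-2 + (4 - 3)) = 4/(-2 + 1) = 4/(-1) = 4*(-1) = -4)
-101*75 + J(3, T(0, 5*6)) = -101*75 + 3 = -7575 + 3 = -7572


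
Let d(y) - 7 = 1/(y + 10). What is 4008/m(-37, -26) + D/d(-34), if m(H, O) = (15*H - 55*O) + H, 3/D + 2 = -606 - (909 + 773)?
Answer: 383179776/80119085 ≈ 4.7826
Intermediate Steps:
D = -3/2290 (D = 3/(-2 + (-606 - (909 + 773))) = 3/(-2 + (-606 - 1*1682)) = 3/(-2 + (-606 - 1682)) = 3/(-2 - 2288) = 3/(-2290) = 3*(-1/2290) = -3/2290 ≈ -0.0013100)
m(H, O) = -55*O + 16*H (m(H, O) = (-55*O + 15*H) + H = -55*O + 16*H)
d(y) = 7 + 1/(10 + y) (d(y) = 7 + 1/(y + 10) = 7 + 1/(10 + y))
4008/m(-37, -26) + D/d(-34) = 4008/(-55*(-26) + 16*(-37)) - 3*(10 - 34)/(71 + 7*(-34))/2290 = 4008/(1430 - 592) - 3*(-24/(71 - 238))/2290 = 4008/838 - 3/(2290*((-1/24*(-167)))) = 4008*(1/838) - 3/(2290*167/24) = 2004/419 - 3/2290*24/167 = 2004/419 - 36/191215 = 383179776/80119085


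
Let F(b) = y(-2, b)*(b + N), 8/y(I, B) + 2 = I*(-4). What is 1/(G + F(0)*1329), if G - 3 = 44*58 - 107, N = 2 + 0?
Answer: 1/5992 ≈ 0.00016689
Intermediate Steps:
N = 2
y(I, B) = 8/(-2 - 4*I) (y(I, B) = 8/(-2 + I*(-4)) = 8/(-2 - 4*I))
F(b) = 8/3 + 4*b/3 (F(b) = (-4/(1 + 2*(-2)))*(b + 2) = (-4/(1 - 4))*(2 + b) = (-4/(-3))*(2 + b) = (-4*(-1/3))*(2 + b) = 4*(2 + b)/3 = 8/3 + 4*b/3)
G = 2448 (G = 3 + (44*58 - 107) = 3 + (2552 - 107) = 3 + 2445 = 2448)
1/(G + F(0)*1329) = 1/(2448 + (8/3 + (4/3)*0)*1329) = 1/(2448 + (8/3 + 0)*1329) = 1/(2448 + (8/3)*1329) = 1/(2448 + 3544) = 1/5992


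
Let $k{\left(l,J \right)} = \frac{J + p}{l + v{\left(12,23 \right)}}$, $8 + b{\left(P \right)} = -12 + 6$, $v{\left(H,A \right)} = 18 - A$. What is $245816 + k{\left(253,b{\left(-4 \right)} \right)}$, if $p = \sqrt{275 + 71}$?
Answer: $\frac{30481177}{124} + \frac{\sqrt{346}}{248} \approx 2.4582 \cdot 10^{5}$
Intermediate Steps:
$b{\left(P \right)} = -14$ ($b{\left(P \right)} = -8 + \left(-12 + 6\right) = -8 - 6 = -14$)
$p = \sqrt{346} \approx 18.601$
$k{\left(l,J \right)} = \frac{J + \sqrt{346}}{-5 + l}$ ($k{\left(l,J \right)} = \frac{J + \sqrt{346}}{l + \left(18 - 23\right)} = \frac{J + \sqrt{346}}{l - 5} = \frac{J + \sqrt{346}}{-5 + l}$)
$245816 + k{\left(253,b{\left(-4 \right)} \right)} = 245816 + \frac{-14 + \sqrt{346}}{-5 + 253} = 245816 + \frac{-14 + \sqrt{346}}{248} = 245816 - \left(\frac{7}{124} - \frac{\sqrt{346}}{248}\right) = \frac{30481177}{124} + \frac{\sqrt{346}}{248}$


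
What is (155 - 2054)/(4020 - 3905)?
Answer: -1899/115 ≈ -16.513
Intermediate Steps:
(155 - 2054)/(4020 - 3905) = -1899/115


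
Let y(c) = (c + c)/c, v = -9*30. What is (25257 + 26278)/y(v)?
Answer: 51535/2 ≈ 25768.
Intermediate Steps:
v = -270
y(c) = 2 (y(c) = (2*c)/c = 2)
(25257 + 26278)/y(v) = (25257 + 26278)/2 = 51535*(1/2) = 51535/2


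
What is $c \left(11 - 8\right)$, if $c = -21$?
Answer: $-63$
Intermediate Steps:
$c \left(11 - 8\right) = - 21 \left(11 - 8\right) = \left(-21\right) 3 = -63$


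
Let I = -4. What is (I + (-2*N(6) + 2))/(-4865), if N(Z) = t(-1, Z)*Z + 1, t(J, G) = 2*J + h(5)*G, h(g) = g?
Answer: 68/973 ≈ 0.069887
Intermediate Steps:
t(J, G) = 2*J + 5*G
N(Z) = 1 + Z*(-2 + 5*Z) (N(Z) = (2*(-1) + 5*Z)*Z + 1 = (-2 + 5*Z)*Z + 1 = Z*(-2 + 5*Z) + 1 = 1 + Z*(-2 + 5*Z))
(I + (-2*N(6) + 2))/(-4865) = (-4 + (-2*(1 + 6*(-2 + 5*6)) + 2))/(-4865) = (-4 + (-2*(1 + 6*(-2 + 30)) + 2))*(-1/4865) = (-4 + (-2*(1 + 6*28) + 2))*(-1/4865) = (-4 + (-2*(1 + 168) + 2))*(-1/4865) = (-4 + (-2*169 + 2))*(-1/4865) = (-4 + (-338 + 2))*(-1/4865) = (-4 - 336)*(-1/4865) = -340*(-1/4865) = 68/973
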